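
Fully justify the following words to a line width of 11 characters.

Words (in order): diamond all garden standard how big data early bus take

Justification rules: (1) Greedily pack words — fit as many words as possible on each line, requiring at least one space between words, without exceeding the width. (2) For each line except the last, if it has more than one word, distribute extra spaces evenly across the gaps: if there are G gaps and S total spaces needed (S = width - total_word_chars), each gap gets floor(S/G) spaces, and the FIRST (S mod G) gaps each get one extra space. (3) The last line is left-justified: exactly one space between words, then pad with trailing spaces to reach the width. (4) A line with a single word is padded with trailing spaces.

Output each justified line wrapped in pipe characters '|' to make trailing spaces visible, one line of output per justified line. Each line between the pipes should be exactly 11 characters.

Line 1: ['diamond', 'all'] (min_width=11, slack=0)
Line 2: ['garden'] (min_width=6, slack=5)
Line 3: ['standard'] (min_width=8, slack=3)
Line 4: ['how', 'big'] (min_width=7, slack=4)
Line 5: ['data', 'early'] (min_width=10, slack=1)
Line 6: ['bus', 'take'] (min_width=8, slack=3)

Answer: |diamond all|
|garden     |
|standard   |
|how     big|
|data  early|
|bus take   |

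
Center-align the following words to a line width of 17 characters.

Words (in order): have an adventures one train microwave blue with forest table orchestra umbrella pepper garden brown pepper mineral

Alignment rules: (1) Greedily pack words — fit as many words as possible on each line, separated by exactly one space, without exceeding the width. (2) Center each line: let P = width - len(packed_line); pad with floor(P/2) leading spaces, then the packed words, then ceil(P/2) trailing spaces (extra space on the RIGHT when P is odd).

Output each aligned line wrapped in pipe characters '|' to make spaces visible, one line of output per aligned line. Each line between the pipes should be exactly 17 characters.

Answer: |     have an     |
| adventures one  |
| train microwave |
|blue with forest |
| table orchestra |
| umbrella pepper |
|  garden brown   |
| pepper mineral  |

Derivation:
Line 1: ['have', 'an'] (min_width=7, slack=10)
Line 2: ['adventures', 'one'] (min_width=14, slack=3)
Line 3: ['train', 'microwave'] (min_width=15, slack=2)
Line 4: ['blue', 'with', 'forest'] (min_width=16, slack=1)
Line 5: ['table', 'orchestra'] (min_width=15, slack=2)
Line 6: ['umbrella', 'pepper'] (min_width=15, slack=2)
Line 7: ['garden', 'brown'] (min_width=12, slack=5)
Line 8: ['pepper', 'mineral'] (min_width=14, slack=3)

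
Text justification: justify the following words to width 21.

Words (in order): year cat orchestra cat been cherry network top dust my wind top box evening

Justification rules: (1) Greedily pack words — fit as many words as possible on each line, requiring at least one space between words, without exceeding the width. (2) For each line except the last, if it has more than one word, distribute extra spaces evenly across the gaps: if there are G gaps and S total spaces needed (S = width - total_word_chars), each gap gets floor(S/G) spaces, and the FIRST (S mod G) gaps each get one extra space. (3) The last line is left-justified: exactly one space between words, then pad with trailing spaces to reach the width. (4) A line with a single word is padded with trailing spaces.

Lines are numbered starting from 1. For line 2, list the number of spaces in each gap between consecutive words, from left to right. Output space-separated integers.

Line 1: ['year', 'cat', 'orchestra'] (min_width=18, slack=3)
Line 2: ['cat', 'been', 'cherry'] (min_width=15, slack=6)
Line 3: ['network', 'top', 'dust', 'my'] (min_width=19, slack=2)
Line 4: ['wind', 'top', 'box', 'evening'] (min_width=20, slack=1)

Answer: 4 4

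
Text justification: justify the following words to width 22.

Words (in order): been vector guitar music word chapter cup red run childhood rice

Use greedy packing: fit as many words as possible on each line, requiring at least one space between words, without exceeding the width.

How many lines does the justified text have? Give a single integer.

Line 1: ['been', 'vector', 'guitar'] (min_width=18, slack=4)
Line 2: ['music', 'word', 'chapter', 'cup'] (min_width=22, slack=0)
Line 3: ['red', 'run', 'childhood', 'rice'] (min_width=22, slack=0)
Total lines: 3

Answer: 3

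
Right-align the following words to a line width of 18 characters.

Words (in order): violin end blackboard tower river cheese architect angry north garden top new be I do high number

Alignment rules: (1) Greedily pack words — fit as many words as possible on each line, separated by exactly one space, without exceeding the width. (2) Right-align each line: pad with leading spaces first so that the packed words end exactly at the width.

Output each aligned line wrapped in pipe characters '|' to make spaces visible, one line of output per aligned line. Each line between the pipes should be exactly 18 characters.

Line 1: ['violin', 'end'] (min_width=10, slack=8)
Line 2: ['blackboard', 'tower'] (min_width=16, slack=2)
Line 3: ['river', 'cheese'] (min_width=12, slack=6)
Line 4: ['architect', 'angry'] (min_width=15, slack=3)
Line 5: ['north', 'garden', 'top'] (min_width=16, slack=2)
Line 6: ['new', 'be', 'I', 'do', 'high'] (min_width=16, slack=2)
Line 7: ['number'] (min_width=6, slack=12)

Answer: |        violin end|
|  blackboard tower|
|      river cheese|
|   architect angry|
|  north garden top|
|  new be I do high|
|            number|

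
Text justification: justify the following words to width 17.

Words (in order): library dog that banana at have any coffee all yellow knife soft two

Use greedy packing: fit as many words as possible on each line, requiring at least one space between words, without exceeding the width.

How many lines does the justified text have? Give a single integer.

Answer: 5

Derivation:
Line 1: ['library', 'dog', 'that'] (min_width=16, slack=1)
Line 2: ['banana', 'at', 'have'] (min_width=14, slack=3)
Line 3: ['any', 'coffee', 'all'] (min_width=14, slack=3)
Line 4: ['yellow', 'knife', 'soft'] (min_width=17, slack=0)
Line 5: ['two'] (min_width=3, slack=14)
Total lines: 5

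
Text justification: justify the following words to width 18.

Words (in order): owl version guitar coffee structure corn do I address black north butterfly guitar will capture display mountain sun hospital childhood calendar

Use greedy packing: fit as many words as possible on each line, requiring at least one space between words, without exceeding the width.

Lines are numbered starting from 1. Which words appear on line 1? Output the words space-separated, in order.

Line 1: ['owl', 'version', 'guitar'] (min_width=18, slack=0)
Line 2: ['coffee', 'structure'] (min_width=16, slack=2)
Line 3: ['corn', 'do', 'I', 'address'] (min_width=17, slack=1)
Line 4: ['black', 'north'] (min_width=11, slack=7)
Line 5: ['butterfly', 'guitar'] (min_width=16, slack=2)
Line 6: ['will', 'capture'] (min_width=12, slack=6)
Line 7: ['display', 'mountain'] (min_width=16, slack=2)
Line 8: ['sun', 'hospital'] (min_width=12, slack=6)
Line 9: ['childhood', 'calendar'] (min_width=18, slack=0)

Answer: owl version guitar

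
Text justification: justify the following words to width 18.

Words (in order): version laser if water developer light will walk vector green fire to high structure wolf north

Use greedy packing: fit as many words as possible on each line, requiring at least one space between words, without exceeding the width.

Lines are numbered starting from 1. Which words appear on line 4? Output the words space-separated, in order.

Answer: vector green fire

Derivation:
Line 1: ['version', 'laser', 'if'] (min_width=16, slack=2)
Line 2: ['water', 'developer'] (min_width=15, slack=3)
Line 3: ['light', 'will', 'walk'] (min_width=15, slack=3)
Line 4: ['vector', 'green', 'fire'] (min_width=17, slack=1)
Line 5: ['to', 'high', 'structure'] (min_width=17, slack=1)
Line 6: ['wolf', 'north'] (min_width=10, slack=8)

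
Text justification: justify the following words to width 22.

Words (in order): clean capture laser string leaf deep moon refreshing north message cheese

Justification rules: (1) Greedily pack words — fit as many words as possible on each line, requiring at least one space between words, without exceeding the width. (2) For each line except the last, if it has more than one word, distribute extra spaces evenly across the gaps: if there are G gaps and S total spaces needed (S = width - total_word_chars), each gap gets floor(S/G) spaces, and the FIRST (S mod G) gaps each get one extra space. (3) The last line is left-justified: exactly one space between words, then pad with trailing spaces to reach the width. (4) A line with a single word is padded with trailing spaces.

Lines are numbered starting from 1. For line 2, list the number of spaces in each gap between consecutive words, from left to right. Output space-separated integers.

Answer: 2 1 1

Derivation:
Line 1: ['clean', 'capture', 'laser'] (min_width=19, slack=3)
Line 2: ['string', 'leaf', 'deep', 'moon'] (min_width=21, slack=1)
Line 3: ['refreshing', 'north'] (min_width=16, slack=6)
Line 4: ['message', 'cheese'] (min_width=14, slack=8)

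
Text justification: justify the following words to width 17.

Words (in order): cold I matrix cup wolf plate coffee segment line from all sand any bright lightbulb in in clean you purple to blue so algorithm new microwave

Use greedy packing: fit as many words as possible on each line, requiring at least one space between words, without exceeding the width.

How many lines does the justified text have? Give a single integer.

Line 1: ['cold', 'I', 'matrix', 'cup'] (min_width=17, slack=0)
Line 2: ['wolf', 'plate', 'coffee'] (min_width=17, slack=0)
Line 3: ['segment', 'line', 'from'] (min_width=17, slack=0)
Line 4: ['all', 'sand', 'any'] (min_width=12, slack=5)
Line 5: ['bright', 'lightbulb'] (min_width=16, slack=1)
Line 6: ['in', 'in', 'clean', 'you'] (min_width=15, slack=2)
Line 7: ['purple', 'to', 'blue', 'so'] (min_width=17, slack=0)
Line 8: ['algorithm', 'new'] (min_width=13, slack=4)
Line 9: ['microwave'] (min_width=9, slack=8)
Total lines: 9

Answer: 9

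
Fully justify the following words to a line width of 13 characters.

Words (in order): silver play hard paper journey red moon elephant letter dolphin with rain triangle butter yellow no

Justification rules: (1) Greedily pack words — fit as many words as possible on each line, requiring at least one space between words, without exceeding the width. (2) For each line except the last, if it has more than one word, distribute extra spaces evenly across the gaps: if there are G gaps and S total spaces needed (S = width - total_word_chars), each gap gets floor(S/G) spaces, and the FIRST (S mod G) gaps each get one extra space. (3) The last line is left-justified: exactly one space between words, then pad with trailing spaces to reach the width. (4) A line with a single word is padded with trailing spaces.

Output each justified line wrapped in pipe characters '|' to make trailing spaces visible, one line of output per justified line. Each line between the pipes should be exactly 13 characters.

Line 1: ['silver', 'play'] (min_width=11, slack=2)
Line 2: ['hard', 'paper'] (min_width=10, slack=3)
Line 3: ['journey', 'red'] (min_width=11, slack=2)
Line 4: ['moon', 'elephant'] (min_width=13, slack=0)
Line 5: ['letter'] (min_width=6, slack=7)
Line 6: ['dolphin', 'with'] (min_width=12, slack=1)
Line 7: ['rain', 'triangle'] (min_width=13, slack=0)
Line 8: ['butter', 'yellow'] (min_width=13, slack=0)
Line 9: ['no'] (min_width=2, slack=11)

Answer: |silver   play|
|hard    paper|
|journey   red|
|moon elephant|
|letter       |
|dolphin  with|
|rain triangle|
|butter yellow|
|no           |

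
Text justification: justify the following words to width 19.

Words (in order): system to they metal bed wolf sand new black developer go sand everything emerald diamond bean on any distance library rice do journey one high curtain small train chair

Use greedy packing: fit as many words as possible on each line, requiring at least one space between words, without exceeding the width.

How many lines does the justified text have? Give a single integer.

Line 1: ['system', 'to', 'they'] (min_width=14, slack=5)
Line 2: ['metal', 'bed', 'wolf', 'sand'] (min_width=19, slack=0)
Line 3: ['new', 'black', 'developer'] (min_width=19, slack=0)
Line 4: ['go', 'sand', 'everything'] (min_width=18, slack=1)
Line 5: ['emerald', 'diamond'] (min_width=15, slack=4)
Line 6: ['bean', 'on', 'any'] (min_width=11, slack=8)
Line 7: ['distance', 'library'] (min_width=16, slack=3)
Line 8: ['rice', 'do', 'journey', 'one'] (min_width=19, slack=0)
Line 9: ['high', 'curtain', 'small'] (min_width=18, slack=1)
Line 10: ['train', 'chair'] (min_width=11, slack=8)
Total lines: 10

Answer: 10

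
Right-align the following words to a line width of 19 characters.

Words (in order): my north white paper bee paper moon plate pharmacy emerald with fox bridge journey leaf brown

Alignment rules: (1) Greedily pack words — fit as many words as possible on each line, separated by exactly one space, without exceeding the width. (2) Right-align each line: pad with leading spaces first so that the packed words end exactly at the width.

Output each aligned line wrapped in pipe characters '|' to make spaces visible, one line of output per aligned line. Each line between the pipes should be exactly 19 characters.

Answer: |     my north white|
|    paper bee paper|
|moon plate pharmacy|
|   emerald with fox|
|bridge journey leaf|
|              brown|

Derivation:
Line 1: ['my', 'north', 'white'] (min_width=14, slack=5)
Line 2: ['paper', 'bee', 'paper'] (min_width=15, slack=4)
Line 3: ['moon', 'plate', 'pharmacy'] (min_width=19, slack=0)
Line 4: ['emerald', 'with', 'fox'] (min_width=16, slack=3)
Line 5: ['bridge', 'journey', 'leaf'] (min_width=19, slack=0)
Line 6: ['brown'] (min_width=5, slack=14)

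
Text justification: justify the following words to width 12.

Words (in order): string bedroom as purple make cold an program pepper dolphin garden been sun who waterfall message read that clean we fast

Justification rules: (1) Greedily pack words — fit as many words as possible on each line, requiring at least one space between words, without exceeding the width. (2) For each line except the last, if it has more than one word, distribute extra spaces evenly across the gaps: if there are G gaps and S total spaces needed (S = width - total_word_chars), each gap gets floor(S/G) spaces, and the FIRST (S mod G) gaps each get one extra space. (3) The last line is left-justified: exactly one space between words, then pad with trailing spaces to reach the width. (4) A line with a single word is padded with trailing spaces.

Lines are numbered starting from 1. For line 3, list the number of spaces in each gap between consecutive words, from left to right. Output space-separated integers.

Line 1: ['string'] (min_width=6, slack=6)
Line 2: ['bedroom', 'as'] (min_width=10, slack=2)
Line 3: ['purple', 'make'] (min_width=11, slack=1)
Line 4: ['cold', 'an'] (min_width=7, slack=5)
Line 5: ['program'] (min_width=7, slack=5)
Line 6: ['pepper'] (min_width=6, slack=6)
Line 7: ['dolphin'] (min_width=7, slack=5)
Line 8: ['garden', 'been'] (min_width=11, slack=1)
Line 9: ['sun', 'who'] (min_width=7, slack=5)
Line 10: ['waterfall'] (min_width=9, slack=3)
Line 11: ['message', 'read'] (min_width=12, slack=0)
Line 12: ['that', 'clean'] (min_width=10, slack=2)
Line 13: ['we', 'fast'] (min_width=7, slack=5)

Answer: 2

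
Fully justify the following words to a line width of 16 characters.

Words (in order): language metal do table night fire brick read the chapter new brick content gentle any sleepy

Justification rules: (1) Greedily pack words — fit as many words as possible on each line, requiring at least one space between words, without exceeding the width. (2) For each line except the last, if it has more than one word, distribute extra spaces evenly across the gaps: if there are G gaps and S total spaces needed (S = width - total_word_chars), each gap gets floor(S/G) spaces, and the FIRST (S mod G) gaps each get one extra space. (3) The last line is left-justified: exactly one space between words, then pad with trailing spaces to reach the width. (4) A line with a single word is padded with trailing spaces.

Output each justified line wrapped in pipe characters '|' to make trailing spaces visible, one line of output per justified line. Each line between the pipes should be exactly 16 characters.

Answer: |language   metal|
|do  table  night|
|fire  brick read|
|the  chapter new|
|brick    content|
|gentle       any|
|sleepy          |

Derivation:
Line 1: ['language', 'metal'] (min_width=14, slack=2)
Line 2: ['do', 'table', 'night'] (min_width=14, slack=2)
Line 3: ['fire', 'brick', 'read'] (min_width=15, slack=1)
Line 4: ['the', 'chapter', 'new'] (min_width=15, slack=1)
Line 5: ['brick', 'content'] (min_width=13, slack=3)
Line 6: ['gentle', 'any'] (min_width=10, slack=6)
Line 7: ['sleepy'] (min_width=6, slack=10)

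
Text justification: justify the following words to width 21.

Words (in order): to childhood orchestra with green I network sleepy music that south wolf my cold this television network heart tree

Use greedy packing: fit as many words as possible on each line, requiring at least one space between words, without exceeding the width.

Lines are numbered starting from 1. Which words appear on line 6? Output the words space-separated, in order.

Line 1: ['to', 'childhood'] (min_width=12, slack=9)
Line 2: ['orchestra', 'with', 'green'] (min_width=20, slack=1)
Line 3: ['I', 'network', 'sleepy'] (min_width=16, slack=5)
Line 4: ['music', 'that', 'south', 'wolf'] (min_width=21, slack=0)
Line 5: ['my', 'cold', 'this'] (min_width=12, slack=9)
Line 6: ['television', 'network'] (min_width=18, slack=3)
Line 7: ['heart', 'tree'] (min_width=10, slack=11)

Answer: television network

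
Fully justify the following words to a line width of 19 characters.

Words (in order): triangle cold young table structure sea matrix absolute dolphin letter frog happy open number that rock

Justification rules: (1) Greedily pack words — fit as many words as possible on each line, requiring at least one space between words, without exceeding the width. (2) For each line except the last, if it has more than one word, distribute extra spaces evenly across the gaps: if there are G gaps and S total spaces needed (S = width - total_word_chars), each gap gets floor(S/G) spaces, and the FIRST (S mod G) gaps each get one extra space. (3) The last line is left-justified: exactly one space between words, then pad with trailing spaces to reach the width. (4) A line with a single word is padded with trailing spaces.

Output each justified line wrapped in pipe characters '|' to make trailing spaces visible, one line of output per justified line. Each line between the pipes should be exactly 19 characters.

Answer: |triangle cold young|
|table structure sea|
|matrix     absolute|
|dolphin letter frog|
|happy  open  number|
|that rock          |

Derivation:
Line 1: ['triangle', 'cold', 'young'] (min_width=19, slack=0)
Line 2: ['table', 'structure', 'sea'] (min_width=19, slack=0)
Line 3: ['matrix', 'absolute'] (min_width=15, slack=4)
Line 4: ['dolphin', 'letter', 'frog'] (min_width=19, slack=0)
Line 5: ['happy', 'open', 'number'] (min_width=17, slack=2)
Line 6: ['that', 'rock'] (min_width=9, slack=10)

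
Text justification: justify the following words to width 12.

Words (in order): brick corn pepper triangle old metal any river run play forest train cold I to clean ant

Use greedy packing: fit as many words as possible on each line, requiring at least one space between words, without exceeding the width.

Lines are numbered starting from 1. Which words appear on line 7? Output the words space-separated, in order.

Answer: train cold I

Derivation:
Line 1: ['brick', 'corn'] (min_width=10, slack=2)
Line 2: ['pepper'] (min_width=6, slack=6)
Line 3: ['triangle', 'old'] (min_width=12, slack=0)
Line 4: ['metal', 'any'] (min_width=9, slack=3)
Line 5: ['river', 'run'] (min_width=9, slack=3)
Line 6: ['play', 'forest'] (min_width=11, slack=1)
Line 7: ['train', 'cold', 'I'] (min_width=12, slack=0)
Line 8: ['to', 'clean', 'ant'] (min_width=12, slack=0)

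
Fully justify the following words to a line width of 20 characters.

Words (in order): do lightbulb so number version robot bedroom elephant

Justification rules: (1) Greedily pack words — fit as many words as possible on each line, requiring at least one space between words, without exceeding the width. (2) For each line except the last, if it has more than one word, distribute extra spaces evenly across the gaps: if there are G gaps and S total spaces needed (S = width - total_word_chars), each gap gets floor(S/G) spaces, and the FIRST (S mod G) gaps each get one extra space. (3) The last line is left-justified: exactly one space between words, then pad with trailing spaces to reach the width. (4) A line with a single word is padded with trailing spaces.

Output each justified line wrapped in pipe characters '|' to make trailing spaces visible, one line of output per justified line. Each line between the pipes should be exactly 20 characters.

Answer: |do    lightbulb   so|
|number version robot|
|bedroom elephant    |

Derivation:
Line 1: ['do', 'lightbulb', 'so'] (min_width=15, slack=5)
Line 2: ['number', 'version', 'robot'] (min_width=20, slack=0)
Line 3: ['bedroom', 'elephant'] (min_width=16, slack=4)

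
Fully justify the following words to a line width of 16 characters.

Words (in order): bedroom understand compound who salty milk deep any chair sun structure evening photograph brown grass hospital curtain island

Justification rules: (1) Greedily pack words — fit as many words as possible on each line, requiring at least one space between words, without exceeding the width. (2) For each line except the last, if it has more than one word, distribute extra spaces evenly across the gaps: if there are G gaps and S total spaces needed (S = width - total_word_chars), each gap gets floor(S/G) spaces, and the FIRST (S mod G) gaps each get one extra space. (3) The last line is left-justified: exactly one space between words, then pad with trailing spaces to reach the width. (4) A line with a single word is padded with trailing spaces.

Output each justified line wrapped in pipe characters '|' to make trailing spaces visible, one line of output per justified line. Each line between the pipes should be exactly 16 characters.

Answer: |bedroom         |
|understand      |
|compound     who|
|salty  milk deep|
|any   chair  sun|
|structure       |
|evening         |
|photograph brown|
|grass   hospital|
|curtain island  |

Derivation:
Line 1: ['bedroom'] (min_width=7, slack=9)
Line 2: ['understand'] (min_width=10, slack=6)
Line 3: ['compound', 'who'] (min_width=12, slack=4)
Line 4: ['salty', 'milk', 'deep'] (min_width=15, slack=1)
Line 5: ['any', 'chair', 'sun'] (min_width=13, slack=3)
Line 6: ['structure'] (min_width=9, slack=7)
Line 7: ['evening'] (min_width=7, slack=9)
Line 8: ['photograph', 'brown'] (min_width=16, slack=0)
Line 9: ['grass', 'hospital'] (min_width=14, slack=2)
Line 10: ['curtain', 'island'] (min_width=14, slack=2)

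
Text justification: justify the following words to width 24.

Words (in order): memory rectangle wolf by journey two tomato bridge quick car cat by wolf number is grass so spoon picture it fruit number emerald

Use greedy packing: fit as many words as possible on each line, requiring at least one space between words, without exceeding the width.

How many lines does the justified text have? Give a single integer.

Line 1: ['memory', 'rectangle', 'wolf', 'by'] (min_width=24, slack=0)
Line 2: ['journey', 'two', 'tomato'] (min_width=18, slack=6)
Line 3: ['bridge', 'quick', 'car', 'cat', 'by'] (min_width=23, slack=1)
Line 4: ['wolf', 'number', 'is', 'grass', 'so'] (min_width=23, slack=1)
Line 5: ['spoon', 'picture', 'it', 'fruit'] (min_width=22, slack=2)
Line 6: ['number', 'emerald'] (min_width=14, slack=10)
Total lines: 6

Answer: 6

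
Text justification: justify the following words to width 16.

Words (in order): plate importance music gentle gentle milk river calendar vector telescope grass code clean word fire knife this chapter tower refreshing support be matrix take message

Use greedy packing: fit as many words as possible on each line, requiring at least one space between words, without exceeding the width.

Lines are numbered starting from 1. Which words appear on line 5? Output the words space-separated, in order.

Answer: vector telescope

Derivation:
Line 1: ['plate', 'importance'] (min_width=16, slack=0)
Line 2: ['music', 'gentle'] (min_width=12, slack=4)
Line 3: ['gentle', 'milk'] (min_width=11, slack=5)
Line 4: ['river', 'calendar'] (min_width=14, slack=2)
Line 5: ['vector', 'telescope'] (min_width=16, slack=0)
Line 6: ['grass', 'code', 'clean'] (min_width=16, slack=0)
Line 7: ['word', 'fire', 'knife'] (min_width=15, slack=1)
Line 8: ['this', 'chapter'] (min_width=12, slack=4)
Line 9: ['tower', 'refreshing'] (min_width=16, slack=0)
Line 10: ['support', 'be'] (min_width=10, slack=6)
Line 11: ['matrix', 'take'] (min_width=11, slack=5)
Line 12: ['message'] (min_width=7, slack=9)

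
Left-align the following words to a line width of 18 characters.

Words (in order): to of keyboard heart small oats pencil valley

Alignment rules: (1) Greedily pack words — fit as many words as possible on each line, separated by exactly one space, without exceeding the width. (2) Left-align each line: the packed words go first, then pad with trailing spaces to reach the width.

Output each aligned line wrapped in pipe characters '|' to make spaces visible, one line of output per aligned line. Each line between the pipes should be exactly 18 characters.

Answer: |to of keyboard    |
|heart small oats  |
|pencil valley     |

Derivation:
Line 1: ['to', 'of', 'keyboard'] (min_width=14, slack=4)
Line 2: ['heart', 'small', 'oats'] (min_width=16, slack=2)
Line 3: ['pencil', 'valley'] (min_width=13, slack=5)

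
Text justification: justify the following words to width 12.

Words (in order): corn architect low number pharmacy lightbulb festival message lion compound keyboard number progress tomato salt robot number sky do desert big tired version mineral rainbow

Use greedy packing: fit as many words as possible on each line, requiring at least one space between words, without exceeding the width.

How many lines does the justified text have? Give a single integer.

Line 1: ['corn'] (min_width=4, slack=8)
Line 2: ['architect'] (min_width=9, slack=3)
Line 3: ['low', 'number'] (min_width=10, slack=2)
Line 4: ['pharmacy'] (min_width=8, slack=4)
Line 5: ['lightbulb'] (min_width=9, slack=3)
Line 6: ['festival'] (min_width=8, slack=4)
Line 7: ['message', 'lion'] (min_width=12, slack=0)
Line 8: ['compound'] (min_width=8, slack=4)
Line 9: ['keyboard'] (min_width=8, slack=4)
Line 10: ['number'] (min_width=6, slack=6)
Line 11: ['progress'] (min_width=8, slack=4)
Line 12: ['tomato', 'salt'] (min_width=11, slack=1)
Line 13: ['robot', 'number'] (min_width=12, slack=0)
Line 14: ['sky', 'do'] (min_width=6, slack=6)
Line 15: ['desert', 'big'] (min_width=10, slack=2)
Line 16: ['tired'] (min_width=5, slack=7)
Line 17: ['version'] (min_width=7, slack=5)
Line 18: ['mineral'] (min_width=7, slack=5)
Line 19: ['rainbow'] (min_width=7, slack=5)
Total lines: 19

Answer: 19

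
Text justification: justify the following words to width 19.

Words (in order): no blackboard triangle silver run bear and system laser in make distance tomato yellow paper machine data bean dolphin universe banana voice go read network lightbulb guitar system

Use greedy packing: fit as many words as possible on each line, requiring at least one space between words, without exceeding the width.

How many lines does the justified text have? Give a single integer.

Answer: 12

Derivation:
Line 1: ['no', 'blackboard'] (min_width=13, slack=6)
Line 2: ['triangle', 'silver', 'run'] (min_width=19, slack=0)
Line 3: ['bear', 'and', 'system'] (min_width=15, slack=4)
Line 4: ['laser', 'in', 'make'] (min_width=13, slack=6)
Line 5: ['distance', 'tomato'] (min_width=15, slack=4)
Line 6: ['yellow', 'paper'] (min_width=12, slack=7)
Line 7: ['machine', 'data', 'bean'] (min_width=17, slack=2)
Line 8: ['dolphin', 'universe'] (min_width=16, slack=3)
Line 9: ['banana', 'voice', 'go'] (min_width=15, slack=4)
Line 10: ['read', 'network'] (min_width=12, slack=7)
Line 11: ['lightbulb', 'guitar'] (min_width=16, slack=3)
Line 12: ['system'] (min_width=6, slack=13)
Total lines: 12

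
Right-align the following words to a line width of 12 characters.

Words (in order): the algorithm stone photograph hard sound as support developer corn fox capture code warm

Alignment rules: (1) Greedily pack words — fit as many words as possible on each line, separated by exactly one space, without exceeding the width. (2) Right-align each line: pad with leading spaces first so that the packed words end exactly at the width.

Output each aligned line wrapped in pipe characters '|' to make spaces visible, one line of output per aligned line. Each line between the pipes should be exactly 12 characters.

Answer: |         the|
|   algorithm|
|       stone|
|  photograph|
|  hard sound|
|  as support|
|   developer|
|    corn fox|
|capture code|
|        warm|

Derivation:
Line 1: ['the'] (min_width=3, slack=9)
Line 2: ['algorithm'] (min_width=9, slack=3)
Line 3: ['stone'] (min_width=5, slack=7)
Line 4: ['photograph'] (min_width=10, slack=2)
Line 5: ['hard', 'sound'] (min_width=10, slack=2)
Line 6: ['as', 'support'] (min_width=10, slack=2)
Line 7: ['developer'] (min_width=9, slack=3)
Line 8: ['corn', 'fox'] (min_width=8, slack=4)
Line 9: ['capture', 'code'] (min_width=12, slack=0)
Line 10: ['warm'] (min_width=4, slack=8)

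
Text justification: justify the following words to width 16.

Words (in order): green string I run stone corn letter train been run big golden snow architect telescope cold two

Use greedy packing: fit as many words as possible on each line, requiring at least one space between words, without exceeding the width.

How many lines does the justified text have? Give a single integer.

Answer: 8

Derivation:
Line 1: ['green', 'string', 'I'] (min_width=14, slack=2)
Line 2: ['run', 'stone', 'corn'] (min_width=14, slack=2)
Line 3: ['letter', 'train'] (min_width=12, slack=4)
Line 4: ['been', 'run', 'big'] (min_width=12, slack=4)
Line 5: ['golden', 'snow'] (min_width=11, slack=5)
Line 6: ['architect'] (min_width=9, slack=7)
Line 7: ['telescope', 'cold'] (min_width=14, slack=2)
Line 8: ['two'] (min_width=3, slack=13)
Total lines: 8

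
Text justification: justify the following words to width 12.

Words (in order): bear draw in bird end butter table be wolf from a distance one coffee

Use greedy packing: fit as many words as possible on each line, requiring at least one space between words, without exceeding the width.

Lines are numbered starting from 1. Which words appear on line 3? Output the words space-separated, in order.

Line 1: ['bear', 'draw', 'in'] (min_width=12, slack=0)
Line 2: ['bird', 'end'] (min_width=8, slack=4)
Line 3: ['butter', 'table'] (min_width=12, slack=0)
Line 4: ['be', 'wolf', 'from'] (min_width=12, slack=0)
Line 5: ['a', 'distance'] (min_width=10, slack=2)
Line 6: ['one', 'coffee'] (min_width=10, slack=2)

Answer: butter table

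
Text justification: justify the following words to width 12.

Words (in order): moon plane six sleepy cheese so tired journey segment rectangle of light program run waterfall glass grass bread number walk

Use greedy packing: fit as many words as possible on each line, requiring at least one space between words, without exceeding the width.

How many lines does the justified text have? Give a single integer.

Answer: 13

Derivation:
Line 1: ['moon', 'plane'] (min_width=10, slack=2)
Line 2: ['six', 'sleepy'] (min_width=10, slack=2)
Line 3: ['cheese', 'so'] (min_width=9, slack=3)
Line 4: ['tired'] (min_width=5, slack=7)
Line 5: ['journey'] (min_width=7, slack=5)
Line 6: ['segment'] (min_width=7, slack=5)
Line 7: ['rectangle', 'of'] (min_width=12, slack=0)
Line 8: ['light'] (min_width=5, slack=7)
Line 9: ['program', 'run'] (min_width=11, slack=1)
Line 10: ['waterfall'] (min_width=9, slack=3)
Line 11: ['glass', 'grass'] (min_width=11, slack=1)
Line 12: ['bread', 'number'] (min_width=12, slack=0)
Line 13: ['walk'] (min_width=4, slack=8)
Total lines: 13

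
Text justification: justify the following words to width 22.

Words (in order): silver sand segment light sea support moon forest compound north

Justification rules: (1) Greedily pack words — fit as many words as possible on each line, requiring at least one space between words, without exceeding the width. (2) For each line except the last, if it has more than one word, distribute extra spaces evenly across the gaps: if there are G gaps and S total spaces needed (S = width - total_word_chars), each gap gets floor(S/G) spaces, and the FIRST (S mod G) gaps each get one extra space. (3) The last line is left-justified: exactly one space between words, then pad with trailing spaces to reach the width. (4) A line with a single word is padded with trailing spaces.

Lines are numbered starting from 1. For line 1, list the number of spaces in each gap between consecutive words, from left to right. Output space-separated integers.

Line 1: ['silver', 'sand', 'segment'] (min_width=19, slack=3)
Line 2: ['light', 'sea', 'support', 'moon'] (min_width=22, slack=0)
Line 3: ['forest', 'compound', 'north'] (min_width=21, slack=1)

Answer: 3 2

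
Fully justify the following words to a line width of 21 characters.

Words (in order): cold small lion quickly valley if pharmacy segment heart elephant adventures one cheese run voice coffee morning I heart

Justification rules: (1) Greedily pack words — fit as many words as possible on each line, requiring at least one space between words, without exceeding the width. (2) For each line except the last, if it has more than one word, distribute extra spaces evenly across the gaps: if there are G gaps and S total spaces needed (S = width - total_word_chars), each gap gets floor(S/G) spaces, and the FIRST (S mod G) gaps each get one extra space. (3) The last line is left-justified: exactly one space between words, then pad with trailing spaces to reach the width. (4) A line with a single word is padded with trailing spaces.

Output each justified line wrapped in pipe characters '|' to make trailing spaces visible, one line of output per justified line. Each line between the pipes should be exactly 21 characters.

Line 1: ['cold', 'small', 'lion'] (min_width=15, slack=6)
Line 2: ['quickly', 'valley', 'if'] (min_width=17, slack=4)
Line 3: ['pharmacy', 'segment'] (min_width=16, slack=5)
Line 4: ['heart', 'elephant'] (min_width=14, slack=7)
Line 5: ['adventures', 'one', 'cheese'] (min_width=21, slack=0)
Line 6: ['run', 'voice', 'coffee'] (min_width=16, slack=5)
Line 7: ['morning', 'I', 'heart'] (min_width=15, slack=6)

Answer: |cold    small    lion|
|quickly   valley   if|
|pharmacy      segment|
|heart        elephant|
|adventures one cheese|
|run    voice   coffee|
|morning I heart      |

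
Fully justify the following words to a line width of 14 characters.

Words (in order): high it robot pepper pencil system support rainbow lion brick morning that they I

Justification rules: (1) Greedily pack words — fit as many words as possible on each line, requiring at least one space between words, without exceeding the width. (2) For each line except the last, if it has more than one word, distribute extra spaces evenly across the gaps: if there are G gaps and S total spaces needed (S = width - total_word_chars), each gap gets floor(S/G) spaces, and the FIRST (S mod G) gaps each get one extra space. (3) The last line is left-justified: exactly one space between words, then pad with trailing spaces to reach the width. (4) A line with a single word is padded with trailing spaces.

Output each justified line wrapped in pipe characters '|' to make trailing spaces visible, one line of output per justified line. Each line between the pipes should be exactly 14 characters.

Answer: |high  it robot|
|pepper  pencil|
|system support|
|rainbow   lion|
|brick  morning|
|that they I   |

Derivation:
Line 1: ['high', 'it', 'robot'] (min_width=13, slack=1)
Line 2: ['pepper', 'pencil'] (min_width=13, slack=1)
Line 3: ['system', 'support'] (min_width=14, slack=0)
Line 4: ['rainbow', 'lion'] (min_width=12, slack=2)
Line 5: ['brick', 'morning'] (min_width=13, slack=1)
Line 6: ['that', 'they', 'I'] (min_width=11, slack=3)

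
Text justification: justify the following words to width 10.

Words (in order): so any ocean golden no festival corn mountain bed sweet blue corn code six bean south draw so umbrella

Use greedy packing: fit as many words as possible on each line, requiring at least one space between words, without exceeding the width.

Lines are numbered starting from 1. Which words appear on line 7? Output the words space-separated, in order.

Answer: bed sweet

Derivation:
Line 1: ['so', 'any'] (min_width=6, slack=4)
Line 2: ['ocean'] (min_width=5, slack=5)
Line 3: ['golden', 'no'] (min_width=9, slack=1)
Line 4: ['festival'] (min_width=8, slack=2)
Line 5: ['corn'] (min_width=4, slack=6)
Line 6: ['mountain'] (min_width=8, slack=2)
Line 7: ['bed', 'sweet'] (min_width=9, slack=1)
Line 8: ['blue', 'corn'] (min_width=9, slack=1)
Line 9: ['code', 'six'] (min_width=8, slack=2)
Line 10: ['bean', 'south'] (min_width=10, slack=0)
Line 11: ['draw', 'so'] (min_width=7, slack=3)
Line 12: ['umbrella'] (min_width=8, slack=2)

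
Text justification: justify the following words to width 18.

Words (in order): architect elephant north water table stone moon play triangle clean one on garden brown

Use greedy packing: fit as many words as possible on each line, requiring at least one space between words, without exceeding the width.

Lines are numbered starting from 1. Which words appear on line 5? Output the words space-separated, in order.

Answer: on garden brown

Derivation:
Line 1: ['architect', 'elephant'] (min_width=18, slack=0)
Line 2: ['north', 'water', 'table'] (min_width=17, slack=1)
Line 3: ['stone', 'moon', 'play'] (min_width=15, slack=3)
Line 4: ['triangle', 'clean', 'one'] (min_width=18, slack=0)
Line 5: ['on', 'garden', 'brown'] (min_width=15, slack=3)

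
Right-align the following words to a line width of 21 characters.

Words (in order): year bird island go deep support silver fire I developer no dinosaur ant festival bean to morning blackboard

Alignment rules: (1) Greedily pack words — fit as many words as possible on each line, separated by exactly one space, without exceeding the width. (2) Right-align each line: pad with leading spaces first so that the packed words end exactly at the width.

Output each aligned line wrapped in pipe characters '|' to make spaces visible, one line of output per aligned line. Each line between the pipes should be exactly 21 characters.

Answer: |  year bird island go|
|  deep support silver|
|  fire I developer no|
|dinosaur ant festival|
|      bean to morning|
|           blackboard|

Derivation:
Line 1: ['year', 'bird', 'island', 'go'] (min_width=19, slack=2)
Line 2: ['deep', 'support', 'silver'] (min_width=19, slack=2)
Line 3: ['fire', 'I', 'developer', 'no'] (min_width=19, slack=2)
Line 4: ['dinosaur', 'ant', 'festival'] (min_width=21, slack=0)
Line 5: ['bean', 'to', 'morning'] (min_width=15, slack=6)
Line 6: ['blackboard'] (min_width=10, slack=11)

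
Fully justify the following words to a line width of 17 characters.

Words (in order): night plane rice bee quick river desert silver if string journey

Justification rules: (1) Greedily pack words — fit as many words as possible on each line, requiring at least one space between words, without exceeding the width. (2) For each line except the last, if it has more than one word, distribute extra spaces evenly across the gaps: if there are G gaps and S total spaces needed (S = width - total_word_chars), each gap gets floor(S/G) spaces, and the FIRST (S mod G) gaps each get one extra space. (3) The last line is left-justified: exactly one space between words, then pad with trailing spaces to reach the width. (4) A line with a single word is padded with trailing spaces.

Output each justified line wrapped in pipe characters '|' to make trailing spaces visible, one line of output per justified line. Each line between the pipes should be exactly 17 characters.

Line 1: ['night', 'plane', 'rice'] (min_width=16, slack=1)
Line 2: ['bee', 'quick', 'river'] (min_width=15, slack=2)
Line 3: ['desert', 'silver', 'if'] (min_width=16, slack=1)
Line 4: ['string', 'journey'] (min_width=14, slack=3)

Answer: |night  plane rice|
|bee  quick  river|
|desert  silver if|
|string journey   |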